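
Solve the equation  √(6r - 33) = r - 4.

r = 7

Square both sides: 6r - 33 = (r - 4)².
Expand and rearrange: r² - 14r + 49 = 0.
This gives the repeated root r = 7.
Check in the original equation:
  r = 7: √(9) = 3, while r - 4 = 3 — valid.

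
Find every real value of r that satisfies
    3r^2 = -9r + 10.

Rearrange to standard form: 3r^2 + 9r - 10 = 0.
Discriminant: (9)^2 - 4*3*(-10) = 201.
Quadratic formula: r = (-9 +/- sqrt(201)) / 6.
So r = -3/2 + sqrt(201)/6 ~= 0.8629 or r = -sqrt(201)/6 - 3/2 ~= -3.8629.

r = -3.8629 or r = 0.8629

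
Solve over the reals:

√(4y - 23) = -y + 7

y = 6

Square both sides: 4y - 23 = (-y + 7)².
Expand and rearrange: y² - 18y + 72 = 0.
Solving gives y = 12 or y = 6.
Check each candidate in the original equation:
  y = 12: √(25) = 5, while -y + 7 = -5 — extraneous.
  y = 6: √(1) = 1, while -y + 7 = 1 — valid.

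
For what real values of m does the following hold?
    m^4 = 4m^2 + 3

Let u = m^2. The equation becomes u^2 - 4u - 3 = 0.
By the quadratic formula, u = 2 + sqrt(7) or u = 2 - sqrt(7).
m^2 = 2 + sqrt(7) gives m = +/-sqrt(2 + sqrt(7)) ~= +/-2.1554.
m^2 = 2 - sqrt(7) < 0 has no real solution.

m = -2.1554 or m = 2.1554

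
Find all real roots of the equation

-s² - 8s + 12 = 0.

s = -9.2915 or s = 1.2915

Discriminant: (-8)² − 4·(-1)·12 = 112.
Quadratic formula: s = (8 ± √112) / (-2).
So s = -2·√(7) - 4 ≈ -9.2915 or s = -4 + 2·√(7) ≈ 1.2915.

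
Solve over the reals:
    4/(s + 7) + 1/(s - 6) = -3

Multiply both sides by (s + 7)(s - 6):
4(s - 6) + (s + 7) = -3(s + 7)(s - 6).
Expand and collect terms: -3s² - 8s + 143 = 0.
By the quadratic formula, s = (8 ± √1780) / -6, so s ≈ -8.365 or s ≈ 5.6983.
Neither value makes a denominator zero (s ≠ -7, s ≠ 6), so both are valid.

s = -8.365 or s = 5.6983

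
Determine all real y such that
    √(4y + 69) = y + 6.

y = 3

Square both sides: 4y + 69 = (y + 6)².
Expand and rearrange: y² + 8y - 33 = 0.
Solving gives y = 3 or y = -11.
Check each candidate in the original equation:
  y = 3: √(81) = 9, while y + 6 = 9 — valid.
  y = -11: √(25) = 5, while y + 6 = -5 — extraneous.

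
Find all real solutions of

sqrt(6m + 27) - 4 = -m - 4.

Isolate the radical: sqrt(6m + 27) = -m.
Square both sides: 6m + 27 = (-m)^2.
Expand and rearrange: m^2 - 6m - 27 = 0.
Solving gives m = 9 or m = -3.
Check each candidate in the original equation:
  m = 9: sqrt(81) = 9, while -m = -9 — extraneous.
  m = -3: sqrt(9) = 3, while -m = 3 — valid.

m = -3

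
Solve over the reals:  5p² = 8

Rearrange to standard form: 5p² - 8 = 0.
Discriminant: (0)² − 4·5·(-8) = 160.
Quadratic formula: p = (0 ± √160) / 10.
So p = 2·√(10)/5 ≈ 1.2649 or p = -2·√(10)/5 ≈ -1.2649.

p = -1.2649 or p = 1.2649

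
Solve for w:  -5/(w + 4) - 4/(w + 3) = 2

Multiply both sides by (w + 4)(w + 3):
-5(w + 3) - 4(w + 4) = 2(w + 4)(w + 3).
Expand and collect terms: 2w² + 23w + 55 = 0.
By the quadratic formula, w = (-23 ± √89) / 4, so w ≈ -3.3915 or w ≈ -8.1085.
Neither value makes a denominator zero (w ≠ -4, w ≠ -3), so both are valid.

w = -8.1085 or w = -3.3915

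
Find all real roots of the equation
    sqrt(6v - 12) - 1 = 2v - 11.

Isolate the radical: sqrt(6v - 12) = 2v - 10.
Square both sides: 6v - 12 = (2v - 10)^2.
Expand and rearrange: 4v^2 - 46v + 112 = 0.
Solving gives v = 8 or v = 3.5.
Check each candidate in the original equation:
  v = 8: sqrt(36) = 6, while 2v - 10 = 6 — valid.
  v = 3.5: sqrt(9) = 3, while 2v - 10 = -3 — extraneous.

v = 8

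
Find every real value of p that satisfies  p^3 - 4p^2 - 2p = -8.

Rearrange: p^3 - 4p^2 - 2p + 8 = 0.
Possible rational roots are divisors of 8. Testing p = 4 gives 0, so (p - 4) is a factor.
Divide: p^3 - 4p^2 - 2p + 8 = (p - 4)(p^2 - 2).
Apply the quadratic formula to p^2 - 2 = 0: p = (0 +/- sqrt(8))/2, i.e. p ~= 1.4142 or p ~= -1.4142.

p = -1.4142 or p = 1.4142 or p = 4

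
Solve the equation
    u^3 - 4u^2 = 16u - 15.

u = -3 or u = 0.8074 or u = 6.1926

Rearrange: u^3 - 4u^2 - 16u + 15 = 0.
Possible rational roots are divisors of 15. Testing u = -3 gives 0, so (u + 3) is a factor.
Divide: u^3 - 4u^2 - 16u + 15 = (u + 3)(u^2 - 7u + 5).
Apply the quadratic formula to u^2 - 7u + 5 = 0: u = (7 +/- sqrt(29))/2, i.e. u ~= 6.1926 or u ~= 0.8074.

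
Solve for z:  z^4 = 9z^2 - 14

Let u = z^2. The equation becomes u^2 - 9u + 14 = 0.
Factor: (u - 2)(u - 7) = 0, so u = 2 or u = 7.
z^2 = 2 gives z = +/-sqrt(2) ~= +/-1.4142.
z^2 = 7 gives z = +/-sqrt(7) ~= +/-2.6458.

z = -2.6458 or z = -1.4142 or z = 1.4142 or z = 2.6458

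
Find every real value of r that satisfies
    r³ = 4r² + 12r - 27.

r = -3 or r = 1.6972 or r = 5.3028

Rearrange: r³ - 4r² - 12r + 27 = 0.
Possible rational roots are divisors of 27. Testing r = -3 gives 0, so (r + 3) is a factor.
Divide: r³ - 4r² - 12r + 27 = (r + 3)(r² - 7r + 9).
Apply the quadratic formula to r² - 7r + 9 = 0: r = (7 ± √13)/2, i.e. r ≈ 5.3028 or r ≈ 1.6972.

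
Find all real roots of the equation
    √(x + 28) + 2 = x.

x = 8

Isolate the radical: √(x + 28) = x - 2.
Square both sides: x + 28 = (x - 2)².
Expand and rearrange: x² - 5x - 24 = 0.
Solving gives x = 8 or x = -3.
Check each candidate in the original equation:
  x = 8: √(36) = 6, while x - 2 = 6 — valid.
  x = -3: √(25) = 5, while x - 2 = -5 — extraneous.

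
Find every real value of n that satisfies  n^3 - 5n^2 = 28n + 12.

n = -3 or n = -0.4721 or n = 8.4721

Rearrange: n^3 - 5n^2 - 28n - 12 = 0.
Possible rational roots are divisors of -12. Testing n = -3 gives 0, so (n + 3) is a factor.
Divide: n^3 - 5n^2 - 28n - 12 = (n + 3)(n^2 - 8n - 4).
Apply the quadratic formula to n^2 - 8n - 4 = 0: n = (8 +/- sqrt(80))/2, i.e. n ~= 8.4721 or n ~= -0.4721.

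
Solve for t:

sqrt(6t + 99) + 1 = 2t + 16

t = -3

Isolate the radical: sqrt(6t + 99) = 2t + 15.
Square both sides: 6t + 99 = (2t + 15)^2.
Expand and rearrange: 4t^2 + 54t + 126 = 0.
Solving gives t = -3 or t = -10.5.
Check each candidate in the original equation:
  t = -3: sqrt(81) = 9, while 2t + 15 = 9 — valid.
  t = -10.5: sqrt(36) = 6, while 2t + 15 = -6 — extraneous.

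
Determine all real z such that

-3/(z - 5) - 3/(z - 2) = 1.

Multiply both sides by (z - 5)(z - 2):
-3(z - 2) - 3(z - 5) = (z - 5)(z - 2).
Expand and collect terms: z² - z - 11 = 0.
By the quadratic formula, z = (1 ± √45) / 2, so z ≈ 3.8541 or z ≈ -2.8541.
Neither value makes a denominator zero (z ≠ 5, z ≠ 2), so both are valid.

z = -2.8541 or z = 3.8541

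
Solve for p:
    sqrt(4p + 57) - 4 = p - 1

Isolate the radical: sqrt(4p + 57) = p + 3.
Square both sides: 4p + 57 = (p + 3)^2.
Expand and rearrange: p^2 + 2p - 48 = 0.
Solving gives p = 6 or p = -8.
Check each candidate in the original equation:
  p = 6: sqrt(81) = 9, while p + 3 = 9 — valid.
  p = -8: sqrt(25) = 5, while p + 3 = -5 — extraneous.

p = 6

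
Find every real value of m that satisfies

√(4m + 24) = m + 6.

m = -6 or m = -2

Square both sides: 4m + 24 = (m + 6)².
Expand and rearrange: m² + 8m + 12 = 0.
Solving gives m = -2 or m = -6.
Check each candidate in the original equation:
  m = -2: √(16) = 4, while m + 6 = 4 — valid.
  m = -6: √(0) = 0, while m + 6 = 0 — valid.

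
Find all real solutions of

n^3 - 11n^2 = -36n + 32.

n = 1.4384 or n = 4 or n = 5.5616

Rearrange: n^3 - 11n^2 + 36n - 32 = 0.
Possible rational roots are divisors of -32. Testing n = 4 gives 0, so (n - 4) is a factor.
Divide: n^3 - 11n^2 + 36n - 32 = (n - 4)(n^2 - 7n + 8).
Apply the quadratic formula to n^2 - 7n + 8 = 0: n = (7 +/- sqrt(17))/2, i.e. n ~= 5.5616 or n ~= 1.4384.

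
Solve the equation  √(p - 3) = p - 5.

p = 7

Square both sides: p - 3 = (p - 5)².
Expand and rearrange: p² - 11p + 28 = 0.
Solving gives p = 7 or p = 4.
Check each candidate in the original equation:
  p = 7: √(4) = 2, while p - 5 = 2 — valid.
  p = 4: √(1) = 1, while p - 5 = -1 — extraneous.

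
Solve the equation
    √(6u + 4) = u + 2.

u = 0 or u = 2

Square both sides: 6u + 4 = (u + 2)².
Expand and rearrange: u² - 2u = 0.
Solving gives u = 2 or u = 0.
Check each candidate in the original equation:
  u = 2: √(16) = 4, while u + 2 = 4 — valid.
  u = 0: √(4) = 2, while u + 2 = 2 — valid.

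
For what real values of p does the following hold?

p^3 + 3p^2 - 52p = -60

p = -9.2915 or p = 1.2915 or p = 5

Rearrange: p^3 + 3p^2 - 52p + 60 = 0.
Possible rational roots are divisors of 60. Testing p = 5 gives 0, so (p - 5) is a factor.
Divide: p^3 + 3p^2 - 52p + 60 = (p - 5)(p^2 + 8p - 12).
Apply the quadratic formula to p^2 + 8p - 12 = 0: p = (-8 +/- sqrt(112))/2, i.e. p ~= 1.2915 or p ~= -9.2915.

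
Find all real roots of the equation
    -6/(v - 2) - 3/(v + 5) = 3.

Multiply both sides by (v - 2)(v + 5):
-6(v + 5) - 3(v - 2) = 3(v - 2)(v + 5).
Expand and collect terms: 3v² + 18v - 6 = 0.
By the quadratic formula, v = (-18 ± √396) / 6, so v ≈ 0.3166 or v ≈ -6.3166.
Neither value makes a denominator zero (v ≠ 2, v ≠ -5), so both are valid.

v = -6.3166 or v = 0.3166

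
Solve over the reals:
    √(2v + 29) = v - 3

Square both sides: 2v + 29 = (v - 3)².
Expand and rearrange: v² - 8v - 20 = 0.
Solving gives v = 10 or v = -2.
Check each candidate in the original equation:
  v = 10: √(49) = 7, while v - 3 = 7 — valid.
  v = -2: √(25) = 5, while v - 3 = -5 — extraneous.

v = 10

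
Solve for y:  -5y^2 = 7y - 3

y = -1.744 or y = 0.344

Rearrange to standard form: -5y^2 - 7y + 3 = 0.
Discriminant: (-7)^2 - 4*(-5)*3 = 109.
Quadratic formula: y = (7 +/- sqrt(109)) / (-10).
So y = -sqrt(109)/10 - 7/10 ~= -1.744 or y = -7/10 + sqrt(109)/10 ~= 0.344.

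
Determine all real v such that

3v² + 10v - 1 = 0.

Discriminant: (10)² − 4·3·(-1) = 112.
Quadratic formula: v = (-10 ± √112) / 6.
So v = -5/3 + 2·√(7)/3 ≈ 0.0972 or v = -2·√(7)/3 - 5/3 ≈ -3.4305.

v = -3.4305 or v = 0.0972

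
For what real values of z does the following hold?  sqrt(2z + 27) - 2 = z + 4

Isolate the radical: sqrt(2z + 27) = z + 6.
Square both sides: 2z + 27 = (z + 6)^2.
Expand and rearrange: z^2 + 10z + 9 = 0.
Solving gives z = -1 or z = -9.
Check each candidate in the original equation:
  z = -1: sqrt(25) = 5, while z + 6 = 5 — valid.
  z = -9: sqrt(9) = 3, while z + 6 = -3 — extraneous.

z = -1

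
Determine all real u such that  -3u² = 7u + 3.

Rearrange to standard form: -3u² - 7u - 3 = 0.
Discriminant: (-7)² − 4·(-3)·(-3) = 13.
Quadratic formula: u = (7 ± √13) / (-6).
So u = -7/6 - √(13)/6 ≈ -1.7676 or u = -7/6 + √(13)/6 ≈ -0.5657.

u = -1.7676 or u = -0.5657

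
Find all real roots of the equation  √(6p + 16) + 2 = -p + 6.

p = 0

Isolate the radical: √(6p + 16) = -p + 4.
Square both sides: 6p + 16 = (-p + 4)².
Expand and rearrange: p² - 14p = 0.
Solving gives p = 14 or p = 0.
Check each candidate in the original equation:
  p = 14: √(100) = 10, while -p + 4 = -10 — extraneous.
  p = 0: √(16) = 4, while -p + 4 = 4 — valid.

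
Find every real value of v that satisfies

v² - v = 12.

v = -3 or v = 4

Bring every term to one side: v² - v - 12 = 0.
Factor: (v + 3)(v - 4) = 0.
So v = -3 or v = 4.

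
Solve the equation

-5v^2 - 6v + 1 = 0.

v = -1.3483 or v = 0.1483

Discriminant: (-6)^2 - 4*(-5)*1 = 56.
Quadratic formula: v = (6 +/- sqrt(56)) / (-10).
So v = -sqrt(14)/5 - 3/5 ~= -1.3483 or v = -3/5 + sqrt(14)/5 ~= 0.1483.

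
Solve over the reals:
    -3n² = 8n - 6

Rearrange to standard form: -3n² - 8n + 6 = 0.
Discriminant: (-8)² − 4·(-3)·6 = 136.
Quadratic formula: n = (8 ± √136) / (-6).
So n = -√(34)/3 - 4/3 ≈ -3.277 or n = -4/3 + √(34)/3 ≈ 0.6103.

n = -3.277 or n = 0.6103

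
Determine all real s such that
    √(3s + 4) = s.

s = 4

Square both sides: 3s + 4 = (s)².
Expand and rearrange: s² - 3s - 4 = 0.
Solving gives s = 4 or s = -1.
Check each candidate in the original equation:
  s = 4: √(16) = 4, while s = 4 — valid.
  s = -1: √(1) = 1, while s = -1 — extraneous.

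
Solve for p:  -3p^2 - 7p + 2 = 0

p = -2.5907 or p = 0.2573

Discriminant: (-7)^2 - 4*(-3)*2 = 73.
Quadratic formula: p = (7 +/- sqrt(73)) / (-6).
So p = -sqrt(73)/6 - 7/6 ~= -2.5907 or p = -7/6 + sqrt(73)/6 ~= 0.2573.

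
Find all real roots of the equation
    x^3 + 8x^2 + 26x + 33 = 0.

x = -3

Possible rational roots are divisors of 33. Testing x = -3 gives 0, so (x + 3) is a factor.
Divide: x^3 + 8x^2 + 26x + 33 = (x + 3)(x^2 + 5x + 11).
The quadratic x^2 + 5x + 11 has discriminant -19 < 0, so no further real roots.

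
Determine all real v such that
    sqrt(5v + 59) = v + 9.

Square both sides: 5v + 59 = (v + 9)^2.
Expand and rearrange: v^2 + 13v + 22 = 0.
Solving gives v = -2 or v = -11.
Check each candidate in the original equation:
  v = -2: sqrt(49) = 7, while v + 9 = 7 — valid.
  v = -11: sqrt(4) = 2, while v + 9 = -2 — extraneous.

v = -2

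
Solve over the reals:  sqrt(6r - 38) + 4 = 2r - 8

r = 6.5 or r = 7

Isolate the radical: sqrt(6r - 38) = 2r - 12.
Square both sides: 6r - 38 = (2r - 12)^2.
Expand and rearrange: 4r^2 - 54r + 182 = 0.
Solving gives r = 7 or r = 6.5.
Check each candidate in the original equation:
  r = 7: sqrt(4) = 2, while 2r - 12 = 2 — valid.
  r = 6.5: sqrt(1) = 1, while 2r - 12 = 1 — valid.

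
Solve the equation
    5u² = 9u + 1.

u = -0.105 or u = 1.905

Rearrange to standard form: 5u² - 9u - 1 = 0.
Discriminant: (-9)² − 4·5·(-1) = 101.
Quadratic formula: u = (9 ± √101) / 10.
So u = 9/10 + √(101)/10 ≈ 1.905 or u = 9/10 - √(101)/10 ≈ -0.105.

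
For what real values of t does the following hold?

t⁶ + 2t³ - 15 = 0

t = -1.71 or t = 1.4422

Let u = t³. The equation becomes u² + 2u - 15 = 0.
Factor: (u + 5)(u - 3) = 0, so u = -5 or u = 3.
t³ = -5 gives t = -∛(5) ≈ -1.71.
t³ = 3 gives t = ∛(3) ≈ 1.4422.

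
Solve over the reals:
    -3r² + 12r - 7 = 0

r = 0.709 or r = 3.291

Discriminant: (12)² − 4·(-3)·(-7) = 60.
Quadratic formula: r = (-12 ± √60) / (-6).
So r = 2 - √(15)/3 ≈ 0.709 or r = √(15)/3 + 2 ≈ 3.291.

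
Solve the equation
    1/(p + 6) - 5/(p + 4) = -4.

p = -6.1583 or p = -2.8417

Multiply both sides by (p + 6)(p + 4):
(p + 4) - 5(p + 6) = -4(p + 6)(p + 4).
Expand and collect terms: -4p² - 36p - 70 = 0.
By the quadratic formula, p = (36 ± √176) / -8, so p ≈ -6.1583 or p ≈ -2.8417.
Neither value makes a denominator zero (p ≠ -6, p ≠ -4), so both are valid.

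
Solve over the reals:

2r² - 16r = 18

r = -1 or r = 9

Bring every term to one side: 2r² - 16r - 18 = 0.
Factor: 2(r - 9)(r + 1) = 0.
So r = 9 or r = -1.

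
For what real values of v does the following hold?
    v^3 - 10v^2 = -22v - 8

v = -0.3166 or v = 4 or v = 6.3166

Rearrange: v^3 - 10v^2 + 22v + 8 = 0.
Possible rational roots are divisors of 8. Testing v = 4 gives 0, so (v - 4) is a factor.
Divide: v^3 - 10v^2 + 22v + 8 = (v - 4)(v^2 - 6v - 2).
Apply the quadratic formula to v^2 - 6v - 2 = 0: v = (6 +/- sqrt(44))/2, i.e. v ~= 6.3166 or v ~= -0.3166.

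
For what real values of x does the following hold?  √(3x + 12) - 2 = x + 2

x = -4 or x = -1

Isolate the radical: √(3x + 12) = x + 4.
Square both sides: 3x + 12 = (x + 4)².
Expand and rearrange: x² + 5x + 4 = 0.
Solving gives x = -1 or x = -4.
Check each candidate in the original equation:
  x = -1: √(9) = 3, while x + 4 = 3 — valid.
  x = -4: √(0) = 0, while x + 4 = 0 — valid.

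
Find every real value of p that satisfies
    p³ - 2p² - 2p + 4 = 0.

Possible rational roots are divisors of 4. Testing p = 2 gives 0, so (p - 2) is a factor.
Divide: p³ - 2p² - 2p + 4 = (p - 2)(p² - 2).
Apply the quadratic formula to p² - 2 = 0: p = (0 ± √8)/2, i.e. p ≈ 1.4142 or p ≈ -1.4142.

p = -1.4142 or p = 1.4142 or p = 2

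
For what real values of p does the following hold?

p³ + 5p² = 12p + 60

Rearrange: p³ + 5p² - 12p - 60 = 0.
Possible rational roots are divisors of -60. Testing p = -5 gives 0, so (p + 5) is a factor.
Divide: p³ + 5p² - 12p - 60 = (p + 5)(p² - 12).
Apply the quadratic formula to p² - 12 = 0: p = (0 ± √48)/2, i.e. p ≈ 3.4641 or p ≈ -3.4641.

p = -5 or p = -3.4641 or p = 3.4641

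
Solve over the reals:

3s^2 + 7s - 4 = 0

Discriminant: (7)^2 - 4*3*(-4) = 97.
Quadratic formula: s = (-7 +/- sqrt(97)) / 6.
So s = -7/6 + sqrt(97)/6 ~= 0.4748 or s = -sqrt(97)/6 - 7/6 ~= -2.8081.

s = -2.8081 or s = 0.4748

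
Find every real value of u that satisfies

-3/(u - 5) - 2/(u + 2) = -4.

u = -1.5514 or u = 5.8014

Multiply both sides by (u - 5)(u + 2):
-3(u + 2) - 2(u - 5) = -4(u - 5)(u + 2).
Expand and collect terms: -4u^2 + 17u + 36 = 0.
By the quadratic formula, u = (-17 +/- sqrt(865)) / -8, so u ~= -1.5514 or u ~= 5.8014.
Neither value makes a denominator zero (u != 5, u != -2), so both are valid.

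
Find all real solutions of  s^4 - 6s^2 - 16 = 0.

Let u = s^2. The equation becomes u^2 - 6u - 16 = 0.
Factor: (u + 2)(u - 8) = 0, so u = -2 or u = 8.
s^2 = -2 < 0 has no real solution.
s^2 = 8 gives s = +/-2*sqrt(2) ~= +/-2.8284.

s = -2.8284 or s = 2.8284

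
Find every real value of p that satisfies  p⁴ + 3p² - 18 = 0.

p = -1.7321 or p = 1.7321

Let u = p². The equation becomes u² + 3u - 18 = 0.
Factor: (u - 3)(u + 6) = 0, so u = 3 or u = -6.
p² = 3 gives p = ±√(3) ≈ ±1.7321.
p² = -6 < 0 has no real solution.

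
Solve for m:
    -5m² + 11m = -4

Rearrange to standard form: -5m² + 11m + 4 = 0.
Discriminant: (11)² − 4·(-5)·4 = 201.
Quadratic formula: m = (-11 ± √201) / (-10).
So m = 11/10 - √(201)/10 ≈ -0.3177 or m = 11/10 + √(201)/10 ≈ 2.5177.

m = -0.3177 or m = 2.5177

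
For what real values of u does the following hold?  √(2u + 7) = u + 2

Square both sides: 2u + 7 = (u + 2)².
Expand and rearrange: u² + 2u - 3 = 0.
Solving gives u = 1 or u = -3.
Check each candidate in the original equation:
  u = 1: √(9) = 3, while u + 2 = 3 — valid.
  u = -3: √(1) = 1, while u + 2 = -1 — extraneous.

u = 1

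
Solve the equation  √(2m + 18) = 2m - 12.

m = 9

Square both sides: 2m + 18 = (2m - 12)².
Expand and rearrange: 4m² - 50m + 126 = 0.
Solving gives m = 9 or m = 3.5.
Check each candidate in the original equation:
  m = 9: √(36) = 6, while 2m - 12 = 6 — valid.
  m = 3.5: √(25) = 5, while 2m - 12 = -5 — extraneous.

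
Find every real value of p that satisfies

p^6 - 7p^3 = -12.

Let u = p^3. The equation becomes u^2 - 7u + 12 = 0.
Factor: (u - 4)(u - 3) = 0, so u = 4 or u = 3.
p^3 = 4 gives p = (4)^(1/3) ~= 1.5874.
p^3 = 3 gives p = (3)^(1/3) ~= 1.4422.

p = 1.4422 or p = 1.5874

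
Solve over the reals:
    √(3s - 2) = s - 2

Square both sides: 3s - 2 = (s - 2)².
Expand and rearrange: s² - 7s + 6 = 0.
Solving gives s = 6 or s = 1.
Check each candidate in the original equation:
  s = 6: √(16) = 4, while s - 2 = 4 — valid.
  s = 1: √(1) = 1, while s - 2 = -1 — extraneous.

s = 6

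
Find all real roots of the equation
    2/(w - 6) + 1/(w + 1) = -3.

Multiply both sides by (w - 6)(w + 1):
2(w + 1) + (w - 6) = -3(w - 6)(w + 1).
Expand and collect terms: -3w² + 12w + 22 = 0.
By the quadratic formula, w = (-12 ± √408) / -6, so w ≈ -1.3665 or w ≈ 5.3665.
Neither value makes a denominator zero (w ≠ 6, w ≠ -1), so both are valid.

w = -1.3665 or w = 5.3665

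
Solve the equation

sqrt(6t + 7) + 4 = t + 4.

Isolate the radical: sqrt(6t + 7) = t.
Square both sides: 6t + 7 = (t)^2.
Expand and rearrange: t^2 - 6t - 7 = 0.
Solving gives t = 7 or t = -1.
Check each candidate in the original equation:
  t = 7: sqrt(49) = 7, while t = 7 — valid.
  t = -1: sqrt(1) = 1, while t = -1 — extraneous.

t = 7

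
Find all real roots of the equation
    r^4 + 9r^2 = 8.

r = -0.9028 or r = 0.9028

Let u = r^2. The equation becomes u^2 + 9u - 8 = 0.
By the quadratic formula, u = -9/2 + sqrt(113)/2 or u = -sqrt(113)/2 - 9/2.
r^2 = -9/2 + sqrt(113)/2 gives r = +/-sqrt(-9/2 + sqrt(113)/2) ~= +/-0.9028.
r^2 = -sqrt(113)/2 - 9/2 < 0 has no real solution.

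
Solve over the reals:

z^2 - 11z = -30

z = 5 or z = 6

Bring every term to one side: z^2 - 11z + 30 = 0.
Factor: (z - 6)(z - 5) = 0.
So z = 6 or z = 5.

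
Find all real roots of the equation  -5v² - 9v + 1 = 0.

Discriminant: (-9)² − 4·(-5)·1 = 101.
Quadratic formula: v = (9 ± √101) / (-10).
So v = -√(101)/10 - 9/10 ≈ -1.905 or v = -9/10 + √(101)/10 ≈ 0.105.

v = -1.905 or v = 0.105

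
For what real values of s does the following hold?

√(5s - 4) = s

s = 1 or s = 4

Square both sides: 5s - 4 = (s)².
Expand and rearrange: s² - 5s + 4 = 0.
Solving gives s = 4 or s = 1.
Check each candidate in the original equation:
  s = 4: √(16) = 4, while s = 4 — valid.
  s = 1: √(1) = 1, while s = 1 — valid.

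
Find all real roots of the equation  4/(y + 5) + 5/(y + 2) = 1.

y = -3.899 or y = 5.899

Multiply both sides by (y + 5)(y + 2):
4(y + 2) + 5(y + 5) = (y + 5)(y + 2).
Expand and collect terms: y^2 - 2y - 23 = 0.
By the quadratic formula, y = (2 +/- sqrt(96)) / 2, so y ~= 5.899 or y ~= -3.899.
Neither value makes a denominator zero (y != -5, y != -2), so both are valid.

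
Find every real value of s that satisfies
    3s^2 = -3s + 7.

s = -2.1073 or s = 1.1073

Rearrange to standard form: 3s^2 + 3s - 7 = 0.
Discriminant: (3)^2 - 4*3*(-7) = 93.
Quadratic formula: s = (-3 +/- sqrt(93)) / 6.
So s = -1/2 + sqrt(93)/6 ~= 1.1073 or s = -sqrt(93)/6 - 1/2 ~= -2.1073.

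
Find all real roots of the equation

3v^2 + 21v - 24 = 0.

v = -8 or v = 1

Factor: 3(v - 1)(v + 8) = 0.
So v = 1 or v = -8.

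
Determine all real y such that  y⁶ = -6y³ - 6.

y = -1.6789 or y = -1.0823

Let u = y³. The equation becomes u² + 6u + 6 = 0.
By the quadratic formula, u = -3 + √(3) or u = -3 - √(3).
y³ = -3 + √(3) gives y = -∛(3 - √(3)) ≈ -1.0823.
y³ = -3 - √(3) gives y = -∛(√(3) + 3) ≈ -1.6789.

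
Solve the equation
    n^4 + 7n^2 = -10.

Let u = n^2. The equation becomes u^2 + 7u + 10 = 0.
Factor: (u + 5)(u + 2) = 0, so u = -5 or u = -2.
n^2 = -5 < 0 has no real solution.
n^2 = -2 < 0 has no real solution.

No real solutions.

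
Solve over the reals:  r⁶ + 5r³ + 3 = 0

r = -1.6265 or r = -0.8867

Let u = r³. The equation becomes u² + 5u + 3 = 0.
By the quadratic formula, u = -5/2 + √(13)/2 or u = -5/2 - √(13)/2.
r³ = -5/2 + √(13)/2 gives r = -∛(5/2 - √(13)/2) ≈ -0.8867.
r³ = -5/2 - √(13)/2 gives r = -∛(√(13)/2 + 5/2) ≈ -1.6265.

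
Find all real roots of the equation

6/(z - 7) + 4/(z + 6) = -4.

Multiply both sides by (z - 7)(z + 6):
6(z + 6) + 4(z - 7) = -4(z - 7)(z + 6).
Expand and collect terms: -4z² - 6z + 160 = 0.
By the quadratic formula, z = (6 ± √2596) / -8, so z ≈ -7.1189 or z ≈ 5.6189.
Neither value makes a denominator zero (z ≠ 7, z ≠ -6), so both are valid.

z = -7.1189 or z = 5.6189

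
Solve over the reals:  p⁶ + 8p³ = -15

Let u = p³. The equation becomes u² + 8u + 15 = 0.
Factor: (u + 5)(u + 3) = 0, so u = -5 or u = -3.
p³ = -5 gives p = -∛(5) ≈ -1.71.
p³ = -3 gives p = -∛(3) ≈ -1.4422.

p = -1.71 or p = -1.4422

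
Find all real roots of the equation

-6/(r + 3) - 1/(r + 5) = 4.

r = -5.5931 or r = -4.1569

Multiply both sides by (r + 3)(r + 5):
-6(r + 5) - (r + 3) = 4(r + 3)(r + 5).
Expand and collect terms: 4r² + 39r + 93 = 0.
By the quadratic formula, r = (-39 ± √33) / 8, so r ≈ -4.1569 or r ≈ -5.5931.
Neither value makes a denominator zero (r ≠ -3, r ≠ -5), so both are valid.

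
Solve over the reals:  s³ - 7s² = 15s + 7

Rearrange: s³ - 7s² - 15s - 7 = 0.
Possible rational roots are divisors of -7. Testing s = -1 gives 0, so (s + 1) is a factor.
Divide: s³ - 7s² - 15s - 7 = (s + 1)(s² - 8s - 7).
Apply the quadratic formula to s² - 8s - 7 = 0: s = (8 ± √92)/2, i.e. s ≈ 8.7958 or s ≈ -0.7958.

s = -1 or s = -0.7958 or s = 8.7958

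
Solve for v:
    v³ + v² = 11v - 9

v = -4.1623 or v = 1 or v = 2.1623

Rearrange: v³ + v² - 11v + 9 = 0.
Possible rational roots are divisors of 9. Testing v = 1 gives 0, so (v - 1) is a factor.
Divide: v³ + v² - 11v + 9 = (v - 1)(v² + 2v - 9).
Apply the quadratic formula to v² + 2v - 9 = 0: v = (-2 ± √40)/2, i.e. v ≈ 2.1623 or v ≈ -4.1623.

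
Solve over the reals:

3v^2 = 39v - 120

Bring every term to one side: 3v^2 - 39v + 120 = 0.
Factor: 3(v - 8)(v - 5) = 0.
So v = 8 or v = 5.

v = 5 or v = 8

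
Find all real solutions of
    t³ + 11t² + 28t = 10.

t = -6.3166 or t = -5 or t = 0.3166

Rearrange: t³ + 11t² + 28t - 10 = 0.
Possible rational roots are divisors of -10. Testing t = -5 gives 0, so (t + 5) is a factor.
Divide: t³ + 11t² + 28t - 10 = (t + 5)(t² + 6t - 2).
Apply the quadratic formula to t² + 6t - 2 = 0: t = (-6 ± √44)/2, i.e. t ≈ 0.3166 or t ≈ -6.3166.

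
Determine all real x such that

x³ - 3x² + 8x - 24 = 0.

x = 3

Possible rational roots are divisors of -24. Testing x = 3 gives 0, so (x - 3) is a factor.
Divide: x³ - 3x² + 8x - 24 = (x - 3)(x² + 8).
The quadratic x² + 8 has discriminant -32 < 0, so no further real roots.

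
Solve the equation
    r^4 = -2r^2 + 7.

Let u = r^2. The equation becomes u^2 + 2u - 7 = 0.
By the quadratic formula, u = -1 + 2*sqrt(2) or u = -2*sqrt(2) - 1.
r^2 = -1 + 2*sqrt(2) gives r = +/-sqrt(-1 + 2*sqrt(2)) ~= +/-1.3522.
r^2 = -2*sqrt(2) - 1 < 0 has no real solution.

r = -1.3522 or r = 1.3522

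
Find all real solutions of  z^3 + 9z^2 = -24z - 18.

z = -4.7321 or z = -3 or z = -1.2679

Rearrange: z^3 + 9z^2 + 24z + 18 = 0.
Possible rational roots are divisors of 18. Testing z = -3 gives 0, so (z + 3) is a factor.
Divide: z^3 + 9z^2 + 24z + 18 = (z + 3)(z^2 + 6z + 6).
Apply the quadratic formula to z^2 + 6z + 6 = 0: z = (-6 +/- sqrt(12))/2, i.e. z ~= -1.2679 or z ~= -4.7321.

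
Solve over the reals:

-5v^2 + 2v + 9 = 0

v = -1.1565 or v = 1.5565

Discriminant: (2)^2 - 4*(-5)*9 = 184.
Quadratic formula: v = (-2 +/- sqrt(184)) / (-10).
So v = 1/5 - sqrt(46)/5 ~= -1.1565 or v = 1/5 + sqrt(46)/5 ~= 1.5565.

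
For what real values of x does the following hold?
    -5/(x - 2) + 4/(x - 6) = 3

x = 0.6667 or x = 7

Multiply both sides by (x - 2)(x - 6):
-5(x - 6) + 4(x - 2) = 3(x - 2)(x - 6).
Expand and collect terms: 3x² - 23x + 14 = 0.
Factor or apply the quadratic formula: x = 7 or x = 0.6667.
Neither value makes a denominator zero (x ≠ 2, x ≠ 6), so both are valid.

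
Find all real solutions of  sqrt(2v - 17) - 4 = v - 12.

v = 9

Isolate the radical: sqrt(2v - 17) = v - 8.
Square both sides: 2v - 17 = (v - 8)^2.
Expand and rearrange: v^2 - 18v + 81 = 0.
This gives the repeated root v = 9.
Check in the original equation:
  v = 9: sqrt(1) = 1, while v - 8 = 1 — valid.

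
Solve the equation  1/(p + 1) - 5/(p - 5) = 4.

Multiply both sides by (p + 1)(p - 5):
(p - 5) - 5(p + 1) = 4(p + 1)(p - 5).
Expand and collect terms: 4p^2 - 12p - 10 = 0.
By the quadratic formula, p = (12 +/- sqrt(304)) / 8, so p ~= 3.6794 or p ~= -0.6794.
Neither value makes a denominator zero (p != -1, p != 5), so both are valid.

p = -0.6794 or p = 3.6794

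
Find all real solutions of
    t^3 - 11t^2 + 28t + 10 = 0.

Possible rational roots are divisors of 10. Testing t = 5 gives 0, so (t - 5) is a factor.
Divide: t^3 - 11t^2 + 28t + 10 = (t - 5)(t^2 - 6t - 2).
Apply the quadratic formula to t^2 - 6t - 2 = 0: t = (6 +/- sqrt(44))/2, i.e. t ~= 6.3166 or t ~= -0.3166.

t = -0.3166 or t = 5 or t = 6.3166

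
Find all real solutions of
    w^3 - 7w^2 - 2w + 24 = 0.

Possible rational roots are divisors of 24. Testing w = 2 gives 0, so (w - 2) is a factor.
Divide: w^3 - 7w^2 - 2w + 24 = (w - 2)(w^2 - 5w - 12).
Apply the quadratic formula to w^2 - 5w - 12 = 0: w = (5 +/- sqrt(73))/2, i.e. w ~= 6.772 or w ~= -1.772.

w = -1.772 or w = 2 or w = 6.772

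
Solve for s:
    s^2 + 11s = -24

Bring every term to one side: s^2 + 11s + 24 = 0.
Factor: (s + 3)(s + 8) = 0.
So s = -3 or s = -8.

s = -8 or s = -3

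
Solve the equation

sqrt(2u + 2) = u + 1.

Square both sides: 2u + 2 = (u + 1)^2.
Expand and rearrange: u^2 - 1 = 0.
Solving gives u = 1 or u = -1.
Check each candidate in the original equation:
  u = 1: sqrt(4) = 2, while u + 1 = 2 — valid.
  u = -1: sqrt(0) = 0, while u + 1 = 0 — valid.

u = -1 or u = 1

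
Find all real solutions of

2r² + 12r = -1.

r = -5.9155 or r = -0.0845

Rearrange to standard form: 2r² + 12r + 1 = 0.
Discriminant: (12)² − 4·2·1 = 136.
Quadratic formula: r = (-12 ± √136) / 4.
So r = -3 + √(34)/2 ≈ -0.0845 or r = -3 - √(34)/2 ≈ -5.9155.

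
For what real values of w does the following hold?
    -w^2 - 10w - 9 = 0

Factor: -1(w + 1)(w + 9) = 0.
So w = -1 or w = -9.

w = -9 or w = -1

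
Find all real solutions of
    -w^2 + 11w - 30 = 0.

Factor: -1(w - 5)(w - 6) = 0.
So w = 5 or w = 6.

w = 5 or w = 6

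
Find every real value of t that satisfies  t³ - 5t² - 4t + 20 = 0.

t = -2 or t = 2 or t = 5

Possible rational roots are divisors of 20. Testing t = 2 gives 0, so (t - 2) is a factor.
Divide: t³ - 5t² - 4t + 20 = (t - 2)(t² - 3t - 10).
Factor the quadratic: t = 5 or t = -2.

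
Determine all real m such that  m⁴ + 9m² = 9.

Let u = m². The equation becomes u² + 9u - 9 = 0.
By the quadratic formula, u = -9/2 + 3·√(13)/2 or u = -3·√(13)/2 - 9/2.
m² = -9/2 + 3·√(13)/2 gives m = ±√(-9/2 + 3·√(13)/2) ≈ ±0.9531.
m² = -3·√(13)/2 - 9/2 < 0 has no real solution.

m = -0.9531 or m = 0.9531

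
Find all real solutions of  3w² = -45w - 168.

Bring every term to one side: 3w² + 45w + 168 = 0.
Factor: 3(w + 8)(w + 7) = 0.
So w = -8 or w = -7.

w = -8 or w = -7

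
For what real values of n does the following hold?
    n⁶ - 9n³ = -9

Let u = n³. The equation becomes u² - 9u + 9 = 0.
By the quadratic formula, u = 3·√(5)/2 + 9/2 or u = 9/2 - 3·√(5)/2.
n³ = 3·√(5)/2 + 9/2 gives n = ∛(3·√(5)/2 + 9/2) ≈ 1.9878.
n³ = 9/2 - 3·√(5)/2 gives n = ∛(9/2 - 3·√(5)/2) ≈ 1.0464.

n = 1.0464 or n = 1.9878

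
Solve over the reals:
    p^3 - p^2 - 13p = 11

p = -2.4641 or p = -1 or p = 4.4641

Rearrange: p^3 - p^2 - 13p - 11 = 0.
Possible rational roots are divisors of -11. Testing p = -1 gives 0, so (p + 1) is a factor.
Divide: p^3 - p^2 - 13p - 11 = (p + 1)(p^2 - 2p - 11).
Apply the quadratic formula to p^2 - 2p - 11 = 0: p = (2 +/- sqrt(48))/2, i.e. p ~= 4.4641 or p ~= -2.4641.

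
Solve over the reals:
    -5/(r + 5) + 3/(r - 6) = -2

r = -1.9155 or r = 3.9155

Multiply both sides by (r + 5)(r - 6):
-5(r - 6) + 3(r + 5) = -2(r + 5)(r - 6).
Expand and collect terms: -2r² + 4r + 15 = 0.
By the quadratic formula, r = (-4 ± √136) / -4, so r ≈ -1.9155 or r ≈ 3.9155.
Neither value makes a denominator zero (r ≠ -5, r ≠ 6), so both are valid.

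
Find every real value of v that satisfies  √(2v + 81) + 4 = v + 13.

Isolate the radical: √(2v + 81) = v + 9.
Square both sides: 2v + 81 = (v + 9)².
Expand and rearrange: v² + 16v = 0.
Solving gives v = 0 or v = -16.
Check each candidate in the original equation:
  v = 0: √(81) = 9, while v + 9 = 9 — valid.
  v = -16: √(49) = 7, while v + 9 = -7 — extraneous.

v = 0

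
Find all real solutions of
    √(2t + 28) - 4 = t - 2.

t = 4

Isolate the radical: √(2t + 28) = t + 2.
Square both sides: 2t + 28 = (t + 2)².
Expand and rearrange: t² + 2t - 24 = 0.
Solving gives t = 4 or t = -6.
Check each candidate in the original equation:
  t = 4: √(36) = 6, while t + 2 = 6 — valid.
  t = -6: √(16) = 4, while t + 2 = -4 — extraneous.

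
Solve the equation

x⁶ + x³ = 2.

Let u = x³. The equation becomes u² + u - 2 = 0.
Factor: (u + 2)(u - 1) = 0, so u = -2 or u = 1.
x³ = -2 gives x = -∛(2) ≈ -1.2599.
x³ = 1 gives x = 1.

x = -1.2599 or x = 1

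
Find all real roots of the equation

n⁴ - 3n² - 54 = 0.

n = -3 or n = 3

Let u = n². The equation becomes u² - 3u - 54 = 0.
Factor: (u + 6)(u - 9) = 0, so u = -6 or u = 9.
n² = -6 < 0 has no real solution.
n² = 9 gives n = ±3.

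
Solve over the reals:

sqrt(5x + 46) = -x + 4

x = -2

Square both sides: 5x + 46 = (-x + 4)^2.
Expand and rearrange: x^2 - 13x - 30 = 0.
Solving gives x = 15 or x = -2.
Check each candidate in the original equation:
  x = 15: sqrt(121) = 11, while -x + 4 = -11 — extraneous.
  x = -2: sqrt(36) = 6, while -x + 4 = 6 — valid.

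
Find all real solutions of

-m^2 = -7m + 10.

Bring every term to one side: -m^2 + 7m - 10 = 0.
Factor: -1(m - 5)(m - 2) = 0.
So m = 5 or m = 2.

m = 2 or m = 5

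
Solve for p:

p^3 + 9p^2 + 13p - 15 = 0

Possible rational roots are divisors of -15. Testing p = -3 gives 0, so (p + 3) is a factor.
Divide: p^3 + 9p^2 + 13p - 15 = (p + 3)(p^2 + 6p - 5).
Apply the quadratic formula to p^2 + 6p - 5 = 0: p = (-6 +/- sqrt(56))/2, i.e. p ~= 0.7417 or p ~= -6.7417.

p = -6.7417 or p = -3 or p = 0.7417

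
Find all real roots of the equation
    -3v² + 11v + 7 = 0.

v = -0.553 or v = 4.2196

Discriminant: (11)² − 4·(-3)·7 = 205.
Quadratic formula: v = (-11 ± √205) / (-6).
So v = 11/6 - √(205)/6 ≈ -0.553 or v = 11/6 + √(205)/6 ≈ 4.2196.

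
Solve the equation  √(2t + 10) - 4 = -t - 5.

Isolate the radical: √(2t + 10) = -t - 1.
Square both sides: 2t + 10 = (-t - 1)².
Expand and rearrange: t² - 9 = 0.
Solving gives t = 3 or t = -3.
Check each candidate in the original equation:
  t = 3: √(16) = 4, while -t - 1 = -4 — extraneous.
  t = -3: √(4) = 2, while -t - 1 = 2 — valid.

t = -3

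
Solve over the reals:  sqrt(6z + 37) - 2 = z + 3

Isolate the radical: sqrt(6z + 37) = z + 5.
Square both sides: 6z + 37 = (z + 5)^2.
Expand and rearrange: z^2 + 4z - 12 = 0.
Solving gives z = 2 or z = -6.
Check each candidate in the original equation:
  z = 2: sqrt(49) = 7, while z + 5 = 7 — valid.
  z = -6: sqrt(1) = 1, while z + 5 = -1 — extraneous.

z = 2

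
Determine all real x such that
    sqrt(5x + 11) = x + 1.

x = 5

Square both sides: 5x + 11 = (x + 1)^2.
Expand and rearrange: x^2 - 3x - 10 = 0.
Solving gives x = 5 or x = -2.
Check each candidate in the original equation:
  x = 5: sqrt(36) = 6, while x + 1 = 6 — valid.
  x = -2: sqrt(1) = 1, while x + 1 = -1 — extraneous.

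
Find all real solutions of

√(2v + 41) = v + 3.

v = 4

Square both sides: 2v + 41 = (v + 3)².
Expand and rearrange: v² + 4v - 32 = 0.
Solving gives v = 4 or v = -8.
Check each candidate in the original equation:
  v = 4: √(49) = 7, while v + 3 = 7 — valid.
  v = -8: √(25) = 5, while v + 3 = -5 — extraneous.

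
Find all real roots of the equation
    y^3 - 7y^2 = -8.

y = -1 or y = 1.1716 or y = 6.8284

Rearrange: y^3 - 7y^2 + 8 = 0.
Possible rational roots are divisors of 8. Testing y = -1 gives 0, so (y + 1) is a factor.
Divide: y^3 - 7y^2 + 8 = (y + 1)(y^2 - 8y + 8).
Apply the quadratic formula to y^2 - 8y + 8 = 0: y = (8 +/- sqrt(32))/2, i.e. y ~= 6.8284 or y ~= 1.1716.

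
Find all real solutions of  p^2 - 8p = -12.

Bring every term to one side: p^2 - 8p + 12 = 0.
Factor: (p - 6)(p - 2) = 0.
So p = 6 or p = 2.

p = 2 or p = 6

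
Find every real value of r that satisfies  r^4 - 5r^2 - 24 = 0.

Let u = r^2. The equation becomes u^2 - 5u - 24 = 0.
Factor: (u + 3)(u - 8) = 0, so u = -3 or u = 8.
r^2 = -3 < 0 has no real solution.
r^2 = 8 gives r = +/-2*sqrt(2) ~= +/-2.8284.

r = -2.8284 or r = 2.8284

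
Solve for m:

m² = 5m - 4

Bring every term to one side: m² - 5m + 4 = 0.
Factor: (m - 1)(m - 4) = 0.
So m = 1 or m = 4.

m = 1 or m = 4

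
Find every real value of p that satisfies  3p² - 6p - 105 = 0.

p = -5 or p = 7

Factor: 3(p + 5)(p - 7) = 0.
So p = -5 or p = 7.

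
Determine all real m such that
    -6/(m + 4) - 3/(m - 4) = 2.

m = -7.4522 or m = 2.9522

Multiply both sides by (m + 4)(m - 4):
-6(m - 4) - 3(m + 4) = 2(m + 4)(m - 4).
Expand and collect terms: 2m^2 + 9m - 44 = 0.
By the quadratic formula, m = (-9 +/- sqrt(433)) / 4, so m ~= 2.9522 or m ~= -7.4522.
Neither value makes a denominator zero (m != -4, m != 4), so both are valid.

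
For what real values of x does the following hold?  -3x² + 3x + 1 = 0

x = -0.2638 or x = 1.2638

Discriminant: (3)² − 4·(-3)·1 = 21.
Quadratic formula: x = (-3 ± √21) / (-6).
So x = 1/2 - √(21)/6 ≈ -0.2638 or x = 1/2 + √(21)/6 ≈ 1.2638.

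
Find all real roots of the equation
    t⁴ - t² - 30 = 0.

Let u = t². The equation becomes u² - u - 30 = 0.
Factor: (u - 6)(u + 5) = 0, so u = 6 or u = -5.
t² = 6 gives t = ±√(6) ≈ ±2.4495.
t² = -5 < 0 has no real solution.

t = -2.4495 or t = 2.4495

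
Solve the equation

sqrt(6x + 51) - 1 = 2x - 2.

x = 5

Isolate the radical: sqrt(6x + 51) = 2x - 1.
Square both sides: 6x + 51 = (2x - 1)^2.
Expand and rearrange: 4x^2 - 10x - 50 = 0.
Solving gives x = 5 or x = -2.5.
Check each candidate in the original equation:
  x = 5: sqrt(81) = 9, while 2x - 1 = 9 — valid.
  x = -2.5: sqrt(36) = 6, while 2x - 1 = -6 — extraneous.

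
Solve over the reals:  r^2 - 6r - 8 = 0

r = -1.1231 or r = 7.1231

Discriminant: (-6)^2 - 4*1*(-8) = 68.
Quadratic formula: r = (6 +/- sqrt(68)) / 2.
So r = 3 + sqrt(17) ~= 7.1231 or r = 3 - sqrt(17) ~= -1.1231.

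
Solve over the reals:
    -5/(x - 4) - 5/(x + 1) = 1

Multiply both sides by (x - 4)(x + 1):
-5(x + 1) - 5(x - 4) = (x - 4)(x + 1).
Expand and collect terms: x² + 7x - 19 = 0.
By the quadratic formula, x = (-7 ± √125) / 2, so x ≈ 2.0902 or x ≈ -9.0902.
Neither value makes a denominator zero (x ≠ 4, x ≠ -1), so both are valid.

x = -9.0902 or x = 2.0902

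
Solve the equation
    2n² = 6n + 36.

n = -3 or n = 6

Bring every term to one side: 2n² - 6n - 36 = 0.
Factor: 2(n - 6)(n + 3) = 0.
So n = 6 or n = -3.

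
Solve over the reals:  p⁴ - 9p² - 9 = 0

p = -3.1477 or p = 3.1477

Let u = p². The equation becomes u² - 9u - 9 = 0.
By the quadratic formula, u = 9/2 + 3·√(13)/2 or u = 9/2 - 3·√(13)/2.
p² = 9/2 + 3·√(13)/2 gives p = ±√(9/2 + 3·√(13)/2) ≈ ±3.1477.
p² = 9/2 - 3·√(13)/2 < 0 has no real solution.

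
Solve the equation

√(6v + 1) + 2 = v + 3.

v = 0 or v = 4

Isolate the radical: √(6v + 1) = v + 1.
Square both sides: 6v + 1 = (v + 1)².
Expand and rearrange: v² - 4v = 0.
Solving gives v = 4 or v = 0.
Check each candidate in the original equation:
  v = 4: √(25) = 5, while v + 1 = 5 — valid.
  v = 0: √(1) = 1, while v + 1 = 1 — valid.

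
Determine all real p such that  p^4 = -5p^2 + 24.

Let u = p^2. The equation becomes u^2 + 5u - 24 = 0.
Factor: (u - 3)(u + 8) = 0, so u = 3 or u = -8.
p^2 = 3 gives p = +/-sqrt(3) ~= +/-1.7321.
p^2 = -8 < 0 has no real solution.

p = -1.7321 or p = 1.7321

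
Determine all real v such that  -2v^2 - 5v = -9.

v = -3.7122 or v = 1.2122

Rearrange to standard form: -2v^2 - 5v + 9 = 0.
Discriminant: (-5)^2 - 4*(-2)*9 = 97.
Quadratic formula: v = (5 +/- sqrt(97)) / (-4).
So v = -sqrt(97)/4 - 5/4 ~= -3.7122 or v = -5/4 + sqrt(97)/4 ~= 1.2122.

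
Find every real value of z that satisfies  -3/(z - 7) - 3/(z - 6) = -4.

Multiply both sides by (z - 7)(z - 6):
-3(z - 6) - 3(z - 7) = -4(z - 7)(z - 6).
Expand and collect terms: -4z² + 58z - 207 = 0.
By the quadratic formula, z = (-58 ± √52) / -8, so z ≈ 6.3486 or z ≈ 8.1514.
Neither value makes a denominator zero (z ≠ 7, z ≠ 6), so both are valid.

z = 6.3486 or z = 8.1514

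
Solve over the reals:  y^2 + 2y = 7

Rearrange to standard form: y^2 + 2y - 7 = 0.
Discriminant: (2)^2 - 4*1*(-7) = 32.
Quadratic formula: y = (-2 +/- sqrt(32)) / 2.
So y = -1 + 2*sqrt(2) ~= 1.8284 or y = -2*sqrt(2) - 1 ~= -3.8284.

y = -3.8284 or y = 1.8284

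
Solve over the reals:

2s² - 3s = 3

s = -0.6861 or s = 2.1861

Rearrange to standard form: 2s² - 3s - 3 = 0.
Discriminant: (-3)² − 4·2·(-3) = 33.
Quadratic formula: s = (3 ± √33) / 4.
So s = 3/4 + √(33)/4 ≈ 2.1861 or s = 3/4 - √(33)/4 ≈ -0.6861.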